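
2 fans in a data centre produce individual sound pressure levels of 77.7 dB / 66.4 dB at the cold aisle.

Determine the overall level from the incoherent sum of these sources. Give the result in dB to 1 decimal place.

Sum in the linear (power) domain: Σ 10^(Lᵢ/10) = 10^(77.7/10) + 10^(66.4/10) = 6.325e+07.
Back to dB: 10·log₁₀ Σ = 78.0 dB.

78.0 dB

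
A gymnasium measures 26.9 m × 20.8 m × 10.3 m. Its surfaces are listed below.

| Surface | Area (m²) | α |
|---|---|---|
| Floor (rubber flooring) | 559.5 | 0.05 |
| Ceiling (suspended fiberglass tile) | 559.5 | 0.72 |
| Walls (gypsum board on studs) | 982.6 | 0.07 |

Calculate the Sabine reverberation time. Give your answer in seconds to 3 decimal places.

Summing Sᵢαᵢ: 27.975 + 402.840 + 68.782 → A = 499.597 sabins.
Room volume: 5763.056 m³.
RT60 = 0.161 · V / A = 0.161 × 5763.056 / 499.597 = 1.857 s.

1.857 s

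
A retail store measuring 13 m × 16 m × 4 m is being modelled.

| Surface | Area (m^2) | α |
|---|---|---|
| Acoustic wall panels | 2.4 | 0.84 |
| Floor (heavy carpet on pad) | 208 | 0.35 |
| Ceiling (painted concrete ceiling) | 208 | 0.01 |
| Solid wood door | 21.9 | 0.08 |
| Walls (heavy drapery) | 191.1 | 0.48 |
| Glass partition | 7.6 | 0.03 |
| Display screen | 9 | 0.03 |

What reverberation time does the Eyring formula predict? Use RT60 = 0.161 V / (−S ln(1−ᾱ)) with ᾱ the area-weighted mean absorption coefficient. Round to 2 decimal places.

S = Σ Sᵢ = 648.0 m^2.
Σ(Sᵢαᵢ) = 2.4×0.84 + 208×0.35 + 208×0.01 + 21.9×0.08 + 191.1×0.48 + 7.6×0.03 + 9×0.03 = 170.874.
ᾱ = 170.874 / 648.0 = 0.2637.
−S·ln(1−ᾱ) = −648.0 × ln(1 − 0.2637) = 198.364.
V = 13 × 16 × 4 = 832 m³.
RT60 = 0.161 × 832 / 198.364 = 0.68 s.

0.68 s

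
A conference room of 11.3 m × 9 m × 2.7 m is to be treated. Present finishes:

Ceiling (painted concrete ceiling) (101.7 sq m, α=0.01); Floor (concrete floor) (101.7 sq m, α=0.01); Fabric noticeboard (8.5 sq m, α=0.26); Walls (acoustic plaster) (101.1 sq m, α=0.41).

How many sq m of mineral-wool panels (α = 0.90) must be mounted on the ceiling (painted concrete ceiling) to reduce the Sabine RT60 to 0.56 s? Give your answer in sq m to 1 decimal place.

A₁ = Σ Sᵢαᵢ = 101.7·0.01 + 101.7·0.01 + 8.5·0.26 + 101.1·0.41 = 45.695 sabins.
Required A₂ = 0.161·274.59/0.56 = 78.945 sabins.
Absorption to add: 78.945 − 45.695 = 33.250 sabins.
Net gain per sq m: Δα = 0.90 − 0.01 = 0.89.
Area = ΔA/Δα = 33.250/0.89 = 37.4 sq m.

37.4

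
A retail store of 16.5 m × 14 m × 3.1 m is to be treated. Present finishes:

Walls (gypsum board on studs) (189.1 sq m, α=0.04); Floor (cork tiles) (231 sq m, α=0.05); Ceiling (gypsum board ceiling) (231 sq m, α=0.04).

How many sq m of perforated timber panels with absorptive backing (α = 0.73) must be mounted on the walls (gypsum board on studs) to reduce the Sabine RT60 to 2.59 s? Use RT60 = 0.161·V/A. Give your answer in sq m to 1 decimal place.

A₁ = Σ Sᵢαᵢ = 189.1*0.04 + 231*0.05 + 231*0.04 = 28.354 sabins.
Required A₂ = 0.161·716.1/2.59 = 44.514 sabins.
ΔA needed = 44.514 − 28.354 = 16.160 sabins.
Net gain per sq m: Δα = 0.73 − 0.04 = 0.69.
Area = ΔA/Δα = 16.160/0.69 = 23.4 sq m.

23.4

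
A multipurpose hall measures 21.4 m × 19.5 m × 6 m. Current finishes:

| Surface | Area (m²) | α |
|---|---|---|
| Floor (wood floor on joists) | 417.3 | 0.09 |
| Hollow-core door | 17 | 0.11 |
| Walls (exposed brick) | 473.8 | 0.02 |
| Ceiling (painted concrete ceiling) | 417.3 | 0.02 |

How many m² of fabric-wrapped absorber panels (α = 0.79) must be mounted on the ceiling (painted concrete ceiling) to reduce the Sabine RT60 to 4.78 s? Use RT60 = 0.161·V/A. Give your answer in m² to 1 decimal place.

35.2

Equivalent absorption area: A₁ = 417.3·0.09 + 17·0.11 + 473.8·0.02 + 417.3·0.02 = 57.249 m².
V = 2503.8 m³. Target absorption A₂ = 0.161 × 2503.8 / 4.78 = 84.333 sabins.
Absorption to add: 84.333 − 57.249 = 27.084 sabins.
Each m² of panel replacing the ceiling (painted concrete ceiling) adds (0.79 − 0.02) = 0.77 sabins.
Panel area = 27.084 / 0.77 = 35.2 m².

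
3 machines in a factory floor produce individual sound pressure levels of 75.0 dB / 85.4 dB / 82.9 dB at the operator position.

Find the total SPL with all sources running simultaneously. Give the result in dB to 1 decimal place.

87.6 dB

Σ 10^(Lᵢ/10) = 5.733e+08.
Back to dB: 10·log₁₀ Σ = 87.6 dB.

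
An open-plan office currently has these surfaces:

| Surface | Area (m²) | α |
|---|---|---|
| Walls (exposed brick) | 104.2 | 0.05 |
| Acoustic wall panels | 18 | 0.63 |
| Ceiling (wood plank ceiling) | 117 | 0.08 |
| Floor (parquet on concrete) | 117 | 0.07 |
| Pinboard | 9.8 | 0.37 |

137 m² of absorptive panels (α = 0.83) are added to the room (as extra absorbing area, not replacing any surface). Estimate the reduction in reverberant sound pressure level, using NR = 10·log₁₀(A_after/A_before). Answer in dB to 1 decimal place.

6.0 dB

Equivalent absorption area: A_before = 104.2×0.05 + 18×0.63 + 117×0.08 + 117×0.07 + 9.8×0.37 = 37.726 m².
Added absorption = 137 × 0.83 = 113.710 sabins.
New total A_after = 151.436 sabins.
Reduction = 10 log₁₀(A_after/A_before) = 10 log₁₀(4.0141) = 6.0 dB.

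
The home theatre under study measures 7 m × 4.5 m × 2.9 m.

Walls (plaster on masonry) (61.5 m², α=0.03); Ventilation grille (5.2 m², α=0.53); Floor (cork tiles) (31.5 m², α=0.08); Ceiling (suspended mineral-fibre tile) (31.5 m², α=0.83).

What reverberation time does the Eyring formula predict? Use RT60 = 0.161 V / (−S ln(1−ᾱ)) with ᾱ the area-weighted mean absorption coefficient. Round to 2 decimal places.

S = Σ Sᵢ = 129.7 m².
Σ(Sᵢαᵢ) = 61.5·0.03 + 5.2·0.53 + 31.5·0.08 + 31.5·0.83 = 33.266.
Mean coefficient ᾱ = A/S = 0.2565.
−S·ln(1−ᾱ) = −129.7 × ln(1 − 0.2565) = 38.441.
V = 7 × 4.5 × 2.9 = 91.35 m³.
RT60 = 0.161 × 91.35 / 38.441 = 0.38 s.

0.38 s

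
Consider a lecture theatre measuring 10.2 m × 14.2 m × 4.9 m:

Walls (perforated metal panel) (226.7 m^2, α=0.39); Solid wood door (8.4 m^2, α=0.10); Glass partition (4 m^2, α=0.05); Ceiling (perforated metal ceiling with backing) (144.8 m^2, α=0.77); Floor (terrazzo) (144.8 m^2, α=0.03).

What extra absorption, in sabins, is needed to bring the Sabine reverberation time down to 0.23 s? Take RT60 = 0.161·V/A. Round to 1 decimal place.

291.5 sabins

A₁ = Σ Sᵢαᵢ = 226.7*0.39 + 8.4*0.10 + 4*0.05 + 144.8*0.77 + 144.8*0.03 = 205.293 sabins.
For T = 0.23 s, need A₂ = 0.161·V/T = 0.161·709.716/0.23 = 496.801 sabins.
Additional absorption ΔA = 496.801 − 205.293 = 291.5 sabins.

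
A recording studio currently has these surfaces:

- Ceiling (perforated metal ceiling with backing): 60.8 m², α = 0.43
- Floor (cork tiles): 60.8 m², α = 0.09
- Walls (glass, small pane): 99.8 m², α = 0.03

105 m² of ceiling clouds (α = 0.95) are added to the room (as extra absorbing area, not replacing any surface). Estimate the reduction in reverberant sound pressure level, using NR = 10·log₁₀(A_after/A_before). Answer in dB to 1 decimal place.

5.9 dB

Total absorption A_before = 60.8·0.43 + 60.8·0.09 + 99.8·0.03
  = 26.144 + 5.472 + 2.994 = 34.610 m² sabins.
Treatment contributes 105·0.95 = 99.750 sabins.
New total A_after = 134.360 sabins.
NR = 10·log₁₀(134.360/34.610) = 5.9 dB.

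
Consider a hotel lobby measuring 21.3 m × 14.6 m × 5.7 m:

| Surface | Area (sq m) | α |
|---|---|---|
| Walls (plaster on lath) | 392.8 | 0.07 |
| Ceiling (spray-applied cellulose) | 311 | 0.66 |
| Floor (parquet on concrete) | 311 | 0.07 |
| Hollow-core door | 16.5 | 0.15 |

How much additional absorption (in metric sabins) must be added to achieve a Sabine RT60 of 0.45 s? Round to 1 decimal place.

A₁ = Σ Sᵢαᵢ = 392.8*0.07 + 311*0.66 + 311*0.07 + 16.5*0.15 = 257.001 sabins.
Target A₂ = 0.161·1772.586/0.45 = 634.192 sabins (V = 1772.586 m³).
ΔA = A₂ − A₁ = 634.192 − 257.001 = 377.2 sabins.

377.2 sabins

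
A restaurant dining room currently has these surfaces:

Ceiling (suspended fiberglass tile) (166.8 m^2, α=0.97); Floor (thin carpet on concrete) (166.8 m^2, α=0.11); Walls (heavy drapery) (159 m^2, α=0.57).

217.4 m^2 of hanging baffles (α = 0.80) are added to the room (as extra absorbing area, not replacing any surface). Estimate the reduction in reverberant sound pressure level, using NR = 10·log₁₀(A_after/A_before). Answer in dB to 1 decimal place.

Equivalent absorption area: A_before = 166.8·0.97 + 166.8·0.11 + 159·0.57 = 270.774 m^2.
Treatment contributes 217.4·0.80 = 173.920 sabins.
A_after = 270.774 + 173.920 = 444.694 sabins.
Reduction = 10 log₁₀(A_after/A_before) = 10 log₁₀(1.6423) = 2.2 dB.

2.2 dB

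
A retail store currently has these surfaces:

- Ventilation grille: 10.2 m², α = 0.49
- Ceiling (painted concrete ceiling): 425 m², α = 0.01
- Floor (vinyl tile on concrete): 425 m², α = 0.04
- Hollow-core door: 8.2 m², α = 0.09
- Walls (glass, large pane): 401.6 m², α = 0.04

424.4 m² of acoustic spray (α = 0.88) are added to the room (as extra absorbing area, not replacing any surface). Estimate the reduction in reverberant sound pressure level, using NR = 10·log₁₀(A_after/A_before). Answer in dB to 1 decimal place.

Summing Sᵢαᵢ: 4.998 + 4.250 + 17.000 + 0.738 + 16.064 → A_before = 43.050 sabins.
Treatment contributes 424.4·0.88 = 373.472 sabins.
A_after = 43.050 + 373.472 = 416.522 sabins.
Reduction = 10 log₁₀(A_after/A_before) = 10 log₁₀(9.6753) = 9.9 dB.

9.9 dB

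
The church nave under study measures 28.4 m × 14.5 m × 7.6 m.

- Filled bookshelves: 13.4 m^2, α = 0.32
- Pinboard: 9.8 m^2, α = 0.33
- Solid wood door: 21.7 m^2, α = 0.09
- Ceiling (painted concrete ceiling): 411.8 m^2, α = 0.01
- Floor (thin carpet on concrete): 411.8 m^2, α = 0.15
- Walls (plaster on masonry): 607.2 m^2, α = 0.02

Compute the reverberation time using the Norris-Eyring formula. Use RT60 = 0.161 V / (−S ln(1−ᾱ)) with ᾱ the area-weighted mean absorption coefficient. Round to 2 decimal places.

Total surface area S = 13.4 + 9.8 + 21.7 + 411.8 + 411.8 + 607.2 = 1475.7 m^2.
Σ(Sᵢαᵢ) = 13.4×0.32 + 9.8×0.33 + 21.7×0.09 + 411.8×0.01 + 411.8×0.15 + 607.2×0.02 = 87.507.
Mean coefficient ᾱ = A/S = 0.0593.
−S·ln(1−ᾱ) = −1475.7 × ln(1 − 0.0593) = 90.211.
V = 28.4 × 14.5 × 7.6 = 3129.68 m³.
RT60 = 0.161 × 3129.68 / 90.211 = 5.59 s.

5.59 s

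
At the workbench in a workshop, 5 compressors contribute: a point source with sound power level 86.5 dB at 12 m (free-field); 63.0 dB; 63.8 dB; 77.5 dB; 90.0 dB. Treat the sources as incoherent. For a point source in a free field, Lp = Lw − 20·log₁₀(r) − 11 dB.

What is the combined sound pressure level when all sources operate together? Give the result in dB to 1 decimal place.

Source at 12 m: Lp = 86.5 − 20·log₁₀(12) − 11 = 53.9 dB.
Converting to relative power and adding: 10^(53.9/10) + 10^(63.0/10) + 10^(63.8/10) + 10^(77.5/10) + 10^(90.0/10) = 1.061e+09.
L_total = 10·log₁₀(1.061e+09) = 90.3 dB.

90.3 dB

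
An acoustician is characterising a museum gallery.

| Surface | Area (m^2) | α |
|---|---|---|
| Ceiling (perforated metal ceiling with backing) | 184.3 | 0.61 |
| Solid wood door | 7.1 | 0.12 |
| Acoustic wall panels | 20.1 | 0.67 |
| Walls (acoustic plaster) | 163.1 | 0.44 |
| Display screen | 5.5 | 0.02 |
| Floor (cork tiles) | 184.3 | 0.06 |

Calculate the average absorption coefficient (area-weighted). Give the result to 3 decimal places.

0.371

Total surface area S = 564.4 m^2.
Weighted sum Σ Sα = 209.674.
ᾱ = A/S = 0.371.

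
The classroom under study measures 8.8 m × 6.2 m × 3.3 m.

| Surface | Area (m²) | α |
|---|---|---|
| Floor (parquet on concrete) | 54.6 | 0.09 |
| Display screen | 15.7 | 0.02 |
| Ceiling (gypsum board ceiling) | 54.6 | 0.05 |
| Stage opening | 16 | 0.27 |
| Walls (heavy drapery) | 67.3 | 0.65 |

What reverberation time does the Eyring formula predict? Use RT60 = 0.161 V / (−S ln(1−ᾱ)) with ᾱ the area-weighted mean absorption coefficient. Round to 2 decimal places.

Total surface area S = 54.6 + 15.7 + 54.6 + 16 + 67.3 = 208.2 m².
Absorption A = 54.6·0.09 + 15.7·0.02 + 54.6·0.05 + 16·0.27 + 67.3·0.65 = 56.023 sabins.
Mean coefficient ᾱ = A/S = 0.2691.
−S·ln(1−ᾱ) = −208.2 × ln(1 − 0.2691) = 65.266.
V = 8.8 × 6.2 × 3.3 = 180.048 m³.
RT60 = 0.161 × 180.048 / 65.266 = 0.44 s.

0.44 sec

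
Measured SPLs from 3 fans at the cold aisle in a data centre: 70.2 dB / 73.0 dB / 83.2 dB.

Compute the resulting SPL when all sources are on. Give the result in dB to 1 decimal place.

Sum in the linear (power) domain: Σ 10^(Lᵢ/10) = 10^(70.2/10) + 10^(73.0/10) + 10^(83.2/10) = 2.394e+08.
Back to dB: 10·log₁₀ Σ = 83.8 dB.

83.8 dB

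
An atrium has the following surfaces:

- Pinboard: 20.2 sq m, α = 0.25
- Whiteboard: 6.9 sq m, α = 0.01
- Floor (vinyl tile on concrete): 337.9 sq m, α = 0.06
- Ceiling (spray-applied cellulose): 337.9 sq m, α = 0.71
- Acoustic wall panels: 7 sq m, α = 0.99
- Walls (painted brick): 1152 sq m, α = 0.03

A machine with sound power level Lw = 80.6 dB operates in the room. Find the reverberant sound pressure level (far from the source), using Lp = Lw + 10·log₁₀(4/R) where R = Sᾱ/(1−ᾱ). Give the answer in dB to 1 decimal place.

61.0 dB

A = 306.792 sabins; S = 1861.9 sq m.
ᾱ = 0.1648, so room constant R = A/(1−ᾱ) = 367.328 sq m.
Lp = Lw + 10 log₁₀(4/R) = 80.6 -19.63 = 61.0 dB.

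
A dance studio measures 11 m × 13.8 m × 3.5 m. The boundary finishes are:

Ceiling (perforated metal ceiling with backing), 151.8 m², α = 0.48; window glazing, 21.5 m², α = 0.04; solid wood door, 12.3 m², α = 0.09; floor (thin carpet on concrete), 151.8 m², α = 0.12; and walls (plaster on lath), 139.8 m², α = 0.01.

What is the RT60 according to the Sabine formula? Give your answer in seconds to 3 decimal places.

A = Σ Sᵢαᵢ = 151.8·0.48 + 21.5·0.04 + 12.3·0.09 + 151.8·0.12 + 139.8·0.01 = 94.445 sabins.
V = 11·13.8·3.5 = 531.3 m³.
Sabine: RT60 = 0.161 × 531.3 / 94.445 = 0.906 s.

0.906 s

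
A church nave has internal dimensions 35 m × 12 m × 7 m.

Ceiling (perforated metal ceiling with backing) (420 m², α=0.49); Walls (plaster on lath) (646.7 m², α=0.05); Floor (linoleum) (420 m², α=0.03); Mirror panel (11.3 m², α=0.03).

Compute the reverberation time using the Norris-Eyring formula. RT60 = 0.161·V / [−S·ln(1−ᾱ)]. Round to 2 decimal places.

1.72 sec

Total surface area S = 420 + 646.7 + 420 + 11.3 = 1498.0 m².
Σ(Sᵢαᵢ) = 420·0.49 + 646.7·0.05 + 420·0.03 + 11.3·0.03 = 251.074.
ᾱ = 251.074 / 1498.0 = 0.1676.
−S·ln(1−ᾱ) = −1498.0 × ln(1 − 0.1676) = 274.796.
V = 35 × 12 × 7 = 2940 m³.
T = 0.161·V/[−S·ln(1−ᾱ)] = 0.161·2940/274.796 = 1.72 s.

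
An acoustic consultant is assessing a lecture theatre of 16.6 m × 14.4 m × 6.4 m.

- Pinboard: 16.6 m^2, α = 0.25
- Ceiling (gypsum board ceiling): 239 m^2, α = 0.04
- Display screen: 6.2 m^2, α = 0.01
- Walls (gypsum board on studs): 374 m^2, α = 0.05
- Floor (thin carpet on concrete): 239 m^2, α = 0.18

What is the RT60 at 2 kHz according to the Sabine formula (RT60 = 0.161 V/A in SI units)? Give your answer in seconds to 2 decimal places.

3.26 s

Equivalent absorption area: A = 16.6×0.25 + 239×0.04 + 6.2×0.01 + 374×0.05 + 239×0.18 = 75.492 m^2.
V = 16.6·14.4·6.4 = 1529.856 m³.
RT60 = 0.161 · V / A = 0.161 × 1529.856 / 75.492 = 3.26 s.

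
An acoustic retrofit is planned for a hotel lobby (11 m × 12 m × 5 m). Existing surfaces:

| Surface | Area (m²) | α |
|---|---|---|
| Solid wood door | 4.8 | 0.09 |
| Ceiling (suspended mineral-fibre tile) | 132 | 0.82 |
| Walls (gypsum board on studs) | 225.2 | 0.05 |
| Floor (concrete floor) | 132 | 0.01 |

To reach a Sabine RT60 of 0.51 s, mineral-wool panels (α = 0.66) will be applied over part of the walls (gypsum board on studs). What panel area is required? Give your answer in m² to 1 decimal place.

142.8

Total absorption A₁ = 4.8*0.09 + 132*0.82 + 225.2*0.05 + 132*0.01
  = 0.432 + 108.240 + 11.260 + 1.320 = 121.252 m² sabins.
V = 660 m³. Target absorption A₂ = 0.161 × 660 / 0.51 = 208.353 sabins.
Absorption to add: 208.353 − 121.252 = 87.101 sabins.
Each m² of panel replacing the walls (gypsum board on studs) adds (0.66 − 0.05) = 0.61 sabins.
Area = ΔA/Δα = 87.101/0.61 = 142.8 m².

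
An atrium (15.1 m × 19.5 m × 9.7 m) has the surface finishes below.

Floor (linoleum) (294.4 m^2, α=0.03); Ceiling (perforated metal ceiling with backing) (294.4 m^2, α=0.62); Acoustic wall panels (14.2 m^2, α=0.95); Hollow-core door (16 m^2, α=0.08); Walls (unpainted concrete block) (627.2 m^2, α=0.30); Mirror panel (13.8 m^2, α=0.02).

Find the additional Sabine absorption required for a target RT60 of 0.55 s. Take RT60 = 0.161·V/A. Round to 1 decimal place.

441.5 sabins

Equivalent absorption area: A₁ = 294.4·0.03 + 294.4·0.62 + 14.2·0.95 + 16·0.08 + 627.2·0.30 + 13.8·0.02 = 394.566 m^2.
For T = 0.55 s, need A₂ = 0.161·V/T = 0.161·2856.165/0.55 = 836.077 sabins.
ΔA = A₂ − A₁ = 836.077 − 394.566 = 441.5 sabins.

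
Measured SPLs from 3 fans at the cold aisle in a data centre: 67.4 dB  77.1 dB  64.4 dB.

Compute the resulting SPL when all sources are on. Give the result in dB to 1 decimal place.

77.7 dB

Σ 10^(Lᵢ/10) = 5.954e+07.
L_total = 10·log₁₀(5.954e+07) = 77.7 dB.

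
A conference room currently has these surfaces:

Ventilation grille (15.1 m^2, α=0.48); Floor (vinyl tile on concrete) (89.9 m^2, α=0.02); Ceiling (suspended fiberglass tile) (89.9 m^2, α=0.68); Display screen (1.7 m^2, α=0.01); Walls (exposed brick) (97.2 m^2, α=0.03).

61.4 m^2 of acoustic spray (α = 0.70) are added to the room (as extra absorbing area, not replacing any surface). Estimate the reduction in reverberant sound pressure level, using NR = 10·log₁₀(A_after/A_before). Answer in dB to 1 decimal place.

A_before = Σ Sᵢαᵢ = 15.1·0.48 + 89.9·0.02 + 89.9·0.68 + 1.7·0.01 + 97.2·0.03 = 73.111 sabins.
Added absorption = 61.4 × 0.70 = 42.980 sabins.
A_after = 73.111 + 42.980 = 116.091 sabins.
NR = 10·log₁₀(116.091/73.111) = 2.0 dB.

2.0 dB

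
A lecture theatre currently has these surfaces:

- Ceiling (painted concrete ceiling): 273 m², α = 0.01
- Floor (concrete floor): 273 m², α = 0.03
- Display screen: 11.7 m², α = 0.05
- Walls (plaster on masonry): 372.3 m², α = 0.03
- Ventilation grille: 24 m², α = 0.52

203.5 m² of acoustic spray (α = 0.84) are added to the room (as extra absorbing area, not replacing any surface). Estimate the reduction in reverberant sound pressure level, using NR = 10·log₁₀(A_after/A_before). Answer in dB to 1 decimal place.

A_before = Σ Sᵢαᵢ = 273*0.01 + 273*0.03 + 11.7*0.05 + 372.3*0.03 + 24*0.52 = 35.154 sabins.
Added absorption = 203.5 × 0.84 = 170.940 sabins.
A_after = 35.154 + 170.940 = 206.094 sabins.
Reduction = 10 log₁₀(A_after/A_before) = 10 log₁₀(5.8626) = 7.7 dB.

7.7 dB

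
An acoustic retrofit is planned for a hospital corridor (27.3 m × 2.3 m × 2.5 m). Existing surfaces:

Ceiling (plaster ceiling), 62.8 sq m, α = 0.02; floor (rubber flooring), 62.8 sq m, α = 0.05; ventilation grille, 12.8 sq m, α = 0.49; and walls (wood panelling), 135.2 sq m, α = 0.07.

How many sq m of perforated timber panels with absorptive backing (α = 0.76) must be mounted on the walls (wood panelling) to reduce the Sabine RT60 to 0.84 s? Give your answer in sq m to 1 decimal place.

Equivalent absorption area: A₁ = 62.8×0.02 + 62.8×0.05 + 12.8×0.49 + 135.2×0.07 = 20.132 sq m.
Required A₂ = 0.161·156.975/0.84 = 30.087 sabins.
ΔA needed = 30.087 − 20.132 = 9.955 sabins.
Net gain per sq m: Δα = 0.76 − 0.07 = 0.69.
Panel area = 9.955 / 0.69 = 14.4 sq m.

14.4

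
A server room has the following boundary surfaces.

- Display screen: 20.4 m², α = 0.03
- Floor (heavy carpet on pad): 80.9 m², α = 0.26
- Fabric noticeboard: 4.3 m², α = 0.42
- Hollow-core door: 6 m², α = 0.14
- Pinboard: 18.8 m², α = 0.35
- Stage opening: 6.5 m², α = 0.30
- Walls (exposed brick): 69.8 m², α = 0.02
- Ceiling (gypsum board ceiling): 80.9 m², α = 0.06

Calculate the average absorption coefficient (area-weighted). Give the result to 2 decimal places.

0.14

S = Σ Sᵢ = 20.4 + 80.9 + 4.3 + 6 + 18.8 + 6.5 + 69.8 + 80.9 = 287.6 m².
Weighted sum Σ Sα = 39.072.
ᾱ = 39.072 / 287.6 = 0.14.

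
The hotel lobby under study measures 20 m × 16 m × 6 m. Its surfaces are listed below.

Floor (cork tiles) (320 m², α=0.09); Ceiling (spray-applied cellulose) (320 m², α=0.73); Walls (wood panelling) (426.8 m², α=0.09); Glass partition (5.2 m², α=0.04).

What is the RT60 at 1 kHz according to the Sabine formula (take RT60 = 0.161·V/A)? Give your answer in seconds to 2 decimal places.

1.03 s

Equivalent absorption area: A = 320×0.09 + 320×0.73 + 426.8×0.09 + 5.2×0.04 = 301.020 m².
Volume V = 20 × 16 × 6 = 1920 m³.
Sabine: RT60 = 0.161 × 1920 / 301.020 = 1.03 s.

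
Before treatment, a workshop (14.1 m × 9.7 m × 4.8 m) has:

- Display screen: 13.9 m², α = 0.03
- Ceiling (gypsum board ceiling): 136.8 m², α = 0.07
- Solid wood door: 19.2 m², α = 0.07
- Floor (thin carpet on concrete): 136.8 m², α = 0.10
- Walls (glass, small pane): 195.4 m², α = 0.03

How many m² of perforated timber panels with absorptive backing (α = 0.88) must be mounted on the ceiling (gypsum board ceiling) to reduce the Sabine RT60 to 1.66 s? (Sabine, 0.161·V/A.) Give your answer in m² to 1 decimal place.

Summing Sᵢαᵢ: 0.417 + 9.576 + 1.344 + 13.680 + 5.862 → A₁ = 30.879 sabins.
V = 656.496 m³. Target absorption A₂ = 0.161 × 656.496 / 1.66 = 63.672 sabins.
Absorption to add: 63.672 − 30.879 = 32.793 sabins.
Each m² of panel replacing the ceiling (gypsum board ceiling) adds (0.88 − 0.07) = 0.81 sabins.
Area = ΔA/Δα = 32.793/0.81 = 40.5 m².

40.5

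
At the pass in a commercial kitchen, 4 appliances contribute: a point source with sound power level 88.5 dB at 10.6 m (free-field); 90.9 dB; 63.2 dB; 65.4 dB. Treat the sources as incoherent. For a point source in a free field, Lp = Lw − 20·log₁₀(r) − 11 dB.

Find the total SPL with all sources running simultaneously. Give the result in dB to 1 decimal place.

Source at 10.6 m: Lp = 88.5 − 20·log₁₀(10.6) − 11 = 57.0 dB.
Sum in the linear (power) domain: Σ 10^(Lᵢ/10) = 10^(57.0/10) + 10^(90.9/10) + 10^(63.2/10) + 10^(65.4/10) = 1.236e+09.
Combined level = 10 log₁₀(1.236e+09) = 90.9 dB.

90.9 dB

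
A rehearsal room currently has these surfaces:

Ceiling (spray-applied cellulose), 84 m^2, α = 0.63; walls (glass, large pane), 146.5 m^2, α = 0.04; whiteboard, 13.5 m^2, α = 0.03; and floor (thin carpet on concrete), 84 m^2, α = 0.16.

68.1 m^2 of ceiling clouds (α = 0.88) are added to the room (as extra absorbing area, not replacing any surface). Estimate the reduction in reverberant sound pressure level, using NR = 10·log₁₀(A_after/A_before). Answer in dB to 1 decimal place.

2.6 dB

Equivalent absorption area: A_before = 84·0.63 + 146.5·0.04 + 13.5·0.03 + 84·0.16 = 72.625 m^2.
Treatment contributes 68.1·0.88 = 59.928 sabins.
A_after = 72.625 + 59.928 = 132.553 sabins.
NR = 10·log₁₀(132.553/72.625) = 2.6 dB.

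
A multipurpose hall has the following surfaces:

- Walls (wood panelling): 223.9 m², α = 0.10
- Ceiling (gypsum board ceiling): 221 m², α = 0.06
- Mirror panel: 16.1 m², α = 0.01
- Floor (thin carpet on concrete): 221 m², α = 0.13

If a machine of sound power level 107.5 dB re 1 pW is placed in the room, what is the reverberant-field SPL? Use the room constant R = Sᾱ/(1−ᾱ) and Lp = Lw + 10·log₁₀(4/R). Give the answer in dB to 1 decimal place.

Σ(Sᵢαᵢ) = 223.9·0.10 + 221·0.06 + 16.1·0.01 + 221·0.13 = 64.541; total area S = 682.0 m².
ᾱ = 0.0946, so room constant R = A/(1−ᾱ) = 71.285 m².
Lp = Lw + 10 log₁₀(4/R) = 107.5 -12.51 = 95.0 dB.

95.0 dB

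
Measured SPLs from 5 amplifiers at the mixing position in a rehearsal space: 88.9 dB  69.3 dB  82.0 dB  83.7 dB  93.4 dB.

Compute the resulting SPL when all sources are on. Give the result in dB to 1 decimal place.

95.3 dB

Converting to relative power and adding: 10^(88.9/10) + 10^(69.3/10) + 10^(82.0/10) + 10^(83.7/10) + 10^(93.4/10) = 3.365e+09.
Back to dB: 10·log₁₀ Σ = 95.3 dB.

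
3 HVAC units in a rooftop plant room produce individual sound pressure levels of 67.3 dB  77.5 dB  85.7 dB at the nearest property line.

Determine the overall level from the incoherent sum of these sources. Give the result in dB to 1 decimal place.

Sum in the linear (power) domain: Σ 10^(Lᵢ/10) = 10^(67.3/10) + 10^(77.5/10) + 10^(85.7/10) = 4.331e+08.
L_total = 10·log₁₀(4.331e+08) = 86.4 dB.

86.4 dB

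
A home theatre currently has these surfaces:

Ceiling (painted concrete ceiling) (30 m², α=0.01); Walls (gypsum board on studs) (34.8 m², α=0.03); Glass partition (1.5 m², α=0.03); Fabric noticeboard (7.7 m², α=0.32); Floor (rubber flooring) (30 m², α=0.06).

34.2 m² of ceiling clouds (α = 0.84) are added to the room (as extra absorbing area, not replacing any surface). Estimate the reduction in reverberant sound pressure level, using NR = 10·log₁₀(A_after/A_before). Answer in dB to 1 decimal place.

7.8 dB

Total absorption A_before = 30*0.01 + 34.8*0.03 + 1.5*0.03 + 7.7*0.32 + 30*0.06
  = 0.300 + 1.044 + 0.045 + 2.464 + 1.800 = 5.653 m² sabins.
Added absorption = 34.2 × 0.84 = 28.728 sabins.
New total A_after = 34.381 sabins.
Reduction = 10 log₁₀(A_after/A_before) = 10 log₁₀(6.0819) = 7.8 dB.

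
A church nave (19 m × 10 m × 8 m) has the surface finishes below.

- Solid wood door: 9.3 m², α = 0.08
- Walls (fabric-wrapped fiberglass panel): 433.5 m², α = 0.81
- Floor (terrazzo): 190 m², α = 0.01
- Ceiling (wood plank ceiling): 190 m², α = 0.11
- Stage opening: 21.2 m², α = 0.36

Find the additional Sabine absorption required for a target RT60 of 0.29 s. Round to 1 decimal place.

461.6 sabins

Equivalent absorption area: A₁ = 9.3·0.08 + 433.5·0.81 + 190·0.01 + 190·0.11 + 21.2·0.36 = 382.311 m².
V = 1520 m³. Required absorption A₂ = 0.161 × 1520 / 0.29 = 843.862 sabins.
Additional absorption ΔA = 843.862 − 382.311 = 461.6 sabins.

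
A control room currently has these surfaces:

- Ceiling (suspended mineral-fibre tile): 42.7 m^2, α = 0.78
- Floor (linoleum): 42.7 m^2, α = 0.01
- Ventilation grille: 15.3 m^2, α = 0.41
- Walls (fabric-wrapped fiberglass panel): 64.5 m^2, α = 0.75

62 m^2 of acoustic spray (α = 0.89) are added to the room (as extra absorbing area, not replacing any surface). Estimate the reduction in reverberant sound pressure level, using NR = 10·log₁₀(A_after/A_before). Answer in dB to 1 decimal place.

2.1 dB

Total absorption A_before = 42.7*0.78 + 42.7*0.01 + 15.3*0.41 + 64.5*0.75
  = 33.306 + 0.427 + 6.273 + 48.375 = 88.381 m^2 sabins.
Added absorption = 62 × 0.89 = 55.180 sabins.
New total A_after = 143.561 sabins.
NR = 10·log₁₀(143.561/88.381) = 2.1 dB.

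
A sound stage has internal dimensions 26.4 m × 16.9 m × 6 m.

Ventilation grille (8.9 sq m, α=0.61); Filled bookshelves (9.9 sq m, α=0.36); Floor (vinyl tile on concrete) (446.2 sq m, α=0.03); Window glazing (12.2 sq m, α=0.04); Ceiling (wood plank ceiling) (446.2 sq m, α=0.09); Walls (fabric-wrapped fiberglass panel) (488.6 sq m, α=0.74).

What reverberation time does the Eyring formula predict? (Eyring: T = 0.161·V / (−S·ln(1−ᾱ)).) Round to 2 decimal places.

0.85 sec

Total surface area S = 8.9 + 9.9 + 446.2 + 12.2 + 446.2 + 488.6 = 1412.0 sq m.
Σ(Sᵢαᵢ) = 8.9×0.61 + 9.9×0.36 + 446.2×0.03 + 12.2×0.04 + 446.2×0.09 + 488.6×0.74 = 424.589.
ᾱ = 424.589 / 1412.0 = 0.3007.
−S·ln(1−ᾱ) = −1412.0 × ln(1 − 0.3007) = 505.038.
V = 26.4 × 16.9 × 6 = 2676.96 m³.
T = 0.161·V/[−S·ln(1−ᾱ)] = 0.161·2676.96/505.038 = 0.85 s.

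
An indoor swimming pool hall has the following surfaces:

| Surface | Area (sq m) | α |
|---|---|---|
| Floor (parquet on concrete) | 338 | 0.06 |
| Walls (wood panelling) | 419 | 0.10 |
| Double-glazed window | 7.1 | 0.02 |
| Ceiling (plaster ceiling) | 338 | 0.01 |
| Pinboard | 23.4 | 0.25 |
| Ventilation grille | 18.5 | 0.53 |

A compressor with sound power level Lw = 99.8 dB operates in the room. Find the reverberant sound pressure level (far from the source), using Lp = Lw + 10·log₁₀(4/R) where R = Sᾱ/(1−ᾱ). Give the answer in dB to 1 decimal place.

86.4 dB

A = 81.357 sabins; S = 1144.0 sq m.
ᾱ = 81.357/1144.0 = 0.0711; R = Sᾱ/(1−ᾱ) = 81.357/(1−0.0711) = 87.584 sq m.
Lp = 99.8 + 10·log₁₀(4/87.584) = 99.8 + (-13.40) = 86.4 dB.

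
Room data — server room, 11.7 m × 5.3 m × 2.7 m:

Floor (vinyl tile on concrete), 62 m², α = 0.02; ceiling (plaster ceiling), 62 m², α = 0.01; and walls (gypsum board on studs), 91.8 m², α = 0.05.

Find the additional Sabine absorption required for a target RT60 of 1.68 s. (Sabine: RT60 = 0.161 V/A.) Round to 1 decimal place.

Equivalent absorption area: A₁ = 62*0.02 + 62*0.01 + 91.8*0.05 = 6.450 m².
Target A₂ = 0.161·167.427/1.68 = 16.045 sabins (V = 167.427 m³).
Additional absorption ΔA = 16.045 − 6.450 = 9.6 sabins.

9.6 sabins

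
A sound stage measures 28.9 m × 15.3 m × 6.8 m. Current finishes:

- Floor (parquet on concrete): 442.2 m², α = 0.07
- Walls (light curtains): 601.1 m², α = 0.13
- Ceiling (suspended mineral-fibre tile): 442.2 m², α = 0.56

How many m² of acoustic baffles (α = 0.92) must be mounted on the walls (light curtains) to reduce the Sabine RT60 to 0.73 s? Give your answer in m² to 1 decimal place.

Total absorption A₁ = 442.2·0.07 + 601.1·0.13 + 442.2·0.56
  = 30.954 + 78.143 + 247.632 = 356.729 m² sabins.
Required A₂ = 0.161·3006.756/0.73 = 663.134 sabins.
Absorption to add: 663.134 − 356.729 = 306.405 sabins.
Net gain per m²: Δα = 0.92 − 0.13 = 0.79.
Panel area = 306.405 / 0.79 = 387.9 m².

387.9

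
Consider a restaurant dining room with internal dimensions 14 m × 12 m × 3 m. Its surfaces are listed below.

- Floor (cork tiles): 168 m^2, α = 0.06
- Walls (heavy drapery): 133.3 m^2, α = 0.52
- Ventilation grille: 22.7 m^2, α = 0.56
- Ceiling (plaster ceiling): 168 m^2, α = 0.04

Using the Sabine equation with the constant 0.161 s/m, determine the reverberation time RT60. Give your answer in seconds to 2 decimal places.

Total absorption A = 168×0.06 + 133.3×0.52 + 22.7×0.56 + 168×0.04
  = 10.080 + 69.316 + 12.712 + 6.720 = 98.828 m^2 sabins.
V = 14·12·3 = 504 m³.
RT60 = 0.161 · V / A = 0.161 × 504 / 98.828 = 0.82 s.

0.82 seconds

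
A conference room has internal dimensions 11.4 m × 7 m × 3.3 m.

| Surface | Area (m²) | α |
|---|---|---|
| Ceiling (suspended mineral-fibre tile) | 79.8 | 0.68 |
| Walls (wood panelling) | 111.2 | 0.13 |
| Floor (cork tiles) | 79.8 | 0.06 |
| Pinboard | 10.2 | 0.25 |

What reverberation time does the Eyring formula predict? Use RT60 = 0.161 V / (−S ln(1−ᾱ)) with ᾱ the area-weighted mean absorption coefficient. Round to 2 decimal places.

0.48 seconds

S = Σ Sᵢ = 281.0 m².
Absorption A = 79.8·0.68 + 111.2·0.13 + 79.8·0.06 + 10.2·0.25 = 76.058 sabins.
ᾱ = 76.058 / 281.0 = 0.2707.
Eyring denominator: −S ln(1−ᾱ) = 88.703.
V = 11.4 × 7 × 3.3 = 263.34 m³.
RT60 = 0.161 × 263.34 / 88.703 = 0.48 s.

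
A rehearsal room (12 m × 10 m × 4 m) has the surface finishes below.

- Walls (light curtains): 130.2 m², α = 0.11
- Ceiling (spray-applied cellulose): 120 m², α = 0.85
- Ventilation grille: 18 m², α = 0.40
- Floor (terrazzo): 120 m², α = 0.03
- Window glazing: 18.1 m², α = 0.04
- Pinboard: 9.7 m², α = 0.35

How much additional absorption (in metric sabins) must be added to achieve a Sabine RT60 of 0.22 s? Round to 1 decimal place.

Equivalent absorption area: A₁ = 130.2×0.11 + 120×0.85 + 18×0.40 + 120×0.03 + 18.1×0.04 + 9.7×0.35 = 131.241 m².
V = 480 m³. Required absorption A₂ = 0.161 × 480 / 0.22 = 351.273 sabins.
ΔA = A₂ − A₁ = 351.273 − 131.241 = 220.0 sabins.

220.0 sabins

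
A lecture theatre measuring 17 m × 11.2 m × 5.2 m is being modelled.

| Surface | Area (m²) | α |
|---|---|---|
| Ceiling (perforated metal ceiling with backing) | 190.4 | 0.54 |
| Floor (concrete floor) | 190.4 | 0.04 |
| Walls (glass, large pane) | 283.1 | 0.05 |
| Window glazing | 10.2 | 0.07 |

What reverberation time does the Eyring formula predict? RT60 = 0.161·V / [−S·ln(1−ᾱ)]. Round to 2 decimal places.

S = Σ Sᵢ = 674.1 m².
Σ(Sᵢαᵢ) = 190.4·0.54 + 190.4·0.04 + 283.1·0.05 + 10.2·0.07 = 125.301.
ᾱ = 125.301 / 674.1 = 0.1859.
−S·ln(1−ᾱ) = −674.1 × ln(1 − 0.1859) = 138.644.
V = 17 × 11.2 × 5.2 = 990.08 m³.
T = 0.161·V/[−S·ln(1−ᾱ)] = 0.161·990.08/138.644 = 1.15 s.

1.15 s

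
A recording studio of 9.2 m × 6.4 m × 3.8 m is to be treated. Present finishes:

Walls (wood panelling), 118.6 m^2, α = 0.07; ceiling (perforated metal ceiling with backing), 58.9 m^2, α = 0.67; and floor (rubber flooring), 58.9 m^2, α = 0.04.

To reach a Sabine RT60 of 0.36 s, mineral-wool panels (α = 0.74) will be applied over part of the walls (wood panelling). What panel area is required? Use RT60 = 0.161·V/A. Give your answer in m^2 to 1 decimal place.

Summing Sᵢαᵢ: 8.302 + 39.463 + 2.356 → A₁ = 50.121 sabins.
Required A₂ = 0.161·223.744/0.36 = 100.063 sabins.
Absorption to add: 100.063 − 50.121 = 49.942 sabins.
Net gain per m^2: Δα = 0.74 − 0.07 = 0.67.
Area = ΔA/Δα = 49.942/0.67 = 74.5 m^2.

74.5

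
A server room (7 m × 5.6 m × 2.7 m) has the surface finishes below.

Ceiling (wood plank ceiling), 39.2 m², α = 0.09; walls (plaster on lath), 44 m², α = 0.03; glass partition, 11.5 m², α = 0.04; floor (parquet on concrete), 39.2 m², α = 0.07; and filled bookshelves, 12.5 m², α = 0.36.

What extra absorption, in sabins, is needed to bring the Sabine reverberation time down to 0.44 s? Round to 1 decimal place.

26.2 sabins

Total absorption A₁ = 39.2*0.09 + 44*0.03 + 11.5*0.04 + 39.2*0.07 + 12.5*0.36
  = 3.528 + 1.320 + 0.460 + 2.744 + 4.500 = 12.552 m² sabins.
For T = 0.44 s, need A₂ = 0.161·V/T = 0.161·105.84/0.44 = 38.728 sabins.
Additional absorption ΔA = 38.728 − 12.552 = 26.2 sabins.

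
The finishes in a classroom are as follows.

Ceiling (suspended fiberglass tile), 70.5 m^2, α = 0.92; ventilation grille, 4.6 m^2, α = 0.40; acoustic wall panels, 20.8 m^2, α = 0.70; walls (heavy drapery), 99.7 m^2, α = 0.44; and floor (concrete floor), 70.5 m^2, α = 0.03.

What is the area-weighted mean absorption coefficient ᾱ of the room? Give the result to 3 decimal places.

Total surface area S = 266.1 m^2.
A = 70.5×0.92 + 4.6×0.40 + 20.8×0.70 + 99.7×0.44 + 70.5×0.03 = 127.243 sabins.
ᾱ = 127.243 / 266.1 = 0.478.

0.478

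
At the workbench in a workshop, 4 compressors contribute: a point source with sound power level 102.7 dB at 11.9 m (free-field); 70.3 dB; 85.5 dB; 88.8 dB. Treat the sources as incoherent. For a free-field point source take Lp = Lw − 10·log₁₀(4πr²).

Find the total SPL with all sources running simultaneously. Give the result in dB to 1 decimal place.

Source at 11.9 m: Lp = 102.7 − 10·log₁₀(4π·11.9²) = 102.7 − 10·log₁₀(1779.524) = 70.2 dB.
Σ 10^(Lᵢ/10) = 1.135e+09.
Back to dB: 10·log₁₀ Σ = 90.5 dB.

90.5 dB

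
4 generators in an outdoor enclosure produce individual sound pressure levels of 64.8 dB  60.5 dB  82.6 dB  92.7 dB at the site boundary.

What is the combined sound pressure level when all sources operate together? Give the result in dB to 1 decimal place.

93.1 dB

Converting to relative power and adding: 10^(64.8/10) + 10^(60.5/10) + 10^(82.6/10) + 10^(92.7/10) = 2.048e+09.
Combined level = 10 log₁₀(2.048e+09) = 93.1 dB.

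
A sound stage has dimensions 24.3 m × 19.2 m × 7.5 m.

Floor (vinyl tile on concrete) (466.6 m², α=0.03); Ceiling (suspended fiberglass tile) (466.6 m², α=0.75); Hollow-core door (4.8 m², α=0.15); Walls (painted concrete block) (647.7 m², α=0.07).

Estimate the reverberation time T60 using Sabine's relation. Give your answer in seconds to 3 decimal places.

Equivalent absorption area: A = 466.6×0.03 + 466.6×0.75 + 4.8×0.15 + 647.7×0.07 = 410.007 m².
Room volume: 3499.2 m³.
T = 0.161 V/A = 0.161·3499.2/410.007 = 1.374 s.

1.374 sec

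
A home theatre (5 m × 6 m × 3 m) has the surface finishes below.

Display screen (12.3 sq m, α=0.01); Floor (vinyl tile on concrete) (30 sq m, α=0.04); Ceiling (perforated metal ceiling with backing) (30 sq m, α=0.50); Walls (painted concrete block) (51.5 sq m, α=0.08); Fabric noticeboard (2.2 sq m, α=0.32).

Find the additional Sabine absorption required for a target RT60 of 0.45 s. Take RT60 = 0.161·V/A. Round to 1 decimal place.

11.1 sabins

Total absorption A₁ = 12.3*0.01 + 30*0.04 + 30*0.50 + 51.5*0.08 + 2.2*0.32
  = 0.123 + 1.200 + 15.000 + 4.120 + 0.704 = 21.147 sq m sabins.
For T = 0.45 s, need A₂ = 0.161·V/T = 0.161·90/0.45 = 32.200 sabins.
Shortfall: 32.200 − 21.147 = 11.1 sabins.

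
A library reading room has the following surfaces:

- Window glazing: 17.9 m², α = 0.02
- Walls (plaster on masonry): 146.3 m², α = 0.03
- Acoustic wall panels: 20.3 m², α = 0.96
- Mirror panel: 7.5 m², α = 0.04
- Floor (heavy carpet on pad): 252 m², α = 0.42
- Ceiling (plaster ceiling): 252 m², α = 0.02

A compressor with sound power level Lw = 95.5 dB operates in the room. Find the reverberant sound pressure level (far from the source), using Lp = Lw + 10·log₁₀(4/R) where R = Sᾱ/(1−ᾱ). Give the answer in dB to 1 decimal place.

79.3 dB

Σ(Sᵢαᵢ) = 17.9·0.02 + 146.3·0.03 + 20.3·0.96 + 7.5·0.04 + 252·0.42 + 252·0.02 = 135.415; total area S = 696.0 m².
ᾱ = 135.415/696.0 = 0.1946; R = Sᾱ/(1−ᾱ) = 135.415/(1−0.1946) = 168.134 m².
Lp = Lw + 10 log₁₀(4/R) = 95.5 -16.24 = 79.3 dB.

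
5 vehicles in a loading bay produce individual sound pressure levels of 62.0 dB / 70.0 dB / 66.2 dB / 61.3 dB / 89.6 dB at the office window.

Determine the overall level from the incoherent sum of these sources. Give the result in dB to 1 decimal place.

Sum in the linear (power) domain: Σ 10^(Lᵢ/10) = 10^(62.0/10) + 10^(70.0/10) + 10^(66.2/10) + 10^(61.3/10) + 10^(89.6/10) = 9.291e+08.
Back to dB: 10·log₁₀ Σ = 89.7 dB.

89.7 dB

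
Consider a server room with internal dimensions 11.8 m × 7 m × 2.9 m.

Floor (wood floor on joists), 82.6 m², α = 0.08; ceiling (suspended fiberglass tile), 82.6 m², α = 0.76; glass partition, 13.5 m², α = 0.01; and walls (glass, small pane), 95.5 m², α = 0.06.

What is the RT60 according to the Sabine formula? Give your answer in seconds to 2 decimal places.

Equivalent absorption area: A = 82.6·0.08 + 82.6·0.76 + 13.5·0.01 + 95.5·0.06 = 75.249 m².
Volume V = 11.8 × 7 × 2.9 = 239.54 m³.
T = 0.161 V/A = 0.161·239.54/75.249 = 0.51 s.

0.51 sec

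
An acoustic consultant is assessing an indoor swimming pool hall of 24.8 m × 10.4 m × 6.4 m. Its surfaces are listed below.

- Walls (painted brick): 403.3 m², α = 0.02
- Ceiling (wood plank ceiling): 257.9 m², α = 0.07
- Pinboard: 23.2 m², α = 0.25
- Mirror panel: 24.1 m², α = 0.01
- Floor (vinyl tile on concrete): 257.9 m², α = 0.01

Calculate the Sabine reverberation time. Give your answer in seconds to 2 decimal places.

Total absorption A = 403.3×0.02 + 257.9×0.07 + 23.2×0.25 + 24.1×0.01 + 257.9×0.01
  = 8.066 + 18.053 + 5.800 + 0.241 + 2.579 = 34.739 m² sabins.
Room volume: 1650.688 m³.
T = 0.161 V/A = 0.161·1650.688/34.739 = 7.65 s.

7.65 sec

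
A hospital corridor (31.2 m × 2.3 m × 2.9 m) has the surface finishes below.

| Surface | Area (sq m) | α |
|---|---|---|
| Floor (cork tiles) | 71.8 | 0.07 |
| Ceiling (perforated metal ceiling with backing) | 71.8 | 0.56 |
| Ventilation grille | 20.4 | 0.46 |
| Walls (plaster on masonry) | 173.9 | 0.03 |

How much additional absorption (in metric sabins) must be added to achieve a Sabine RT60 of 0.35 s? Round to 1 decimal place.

35.9 sabins

Total absorption A₁ = 71.8*0.07 + 71.8*0.56 + 20.4*0.46 + 173.9*0.03
  = 5.026 + 40.208 + 9.384 + 5.217 = 59.835 sq m sabins.
For T = 0.35 s, need A₂ = 0.161·V/T = 0.161·208.104/0.35 = 95.728 sabins.
Additional absorption ΔA = 95.728 − 59.835 = 35.9 sabins.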